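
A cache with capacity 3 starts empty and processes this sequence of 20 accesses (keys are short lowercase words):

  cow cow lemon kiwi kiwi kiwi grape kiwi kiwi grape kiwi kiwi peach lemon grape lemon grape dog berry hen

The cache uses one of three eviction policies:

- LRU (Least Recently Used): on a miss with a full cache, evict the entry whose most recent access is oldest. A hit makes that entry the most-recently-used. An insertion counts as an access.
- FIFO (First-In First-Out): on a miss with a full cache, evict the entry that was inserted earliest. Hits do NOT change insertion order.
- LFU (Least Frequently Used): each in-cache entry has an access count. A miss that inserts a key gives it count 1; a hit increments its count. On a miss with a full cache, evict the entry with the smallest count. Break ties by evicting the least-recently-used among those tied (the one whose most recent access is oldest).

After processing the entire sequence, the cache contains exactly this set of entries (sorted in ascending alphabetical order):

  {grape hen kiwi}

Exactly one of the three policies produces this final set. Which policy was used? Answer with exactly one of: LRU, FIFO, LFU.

Simulating under each policy and comparing final sets:
  LRU: final set = {berry dog hen} -> differs
  FIFO: final set = {berry dog hen} -> differs
  LFU: final set = {grape hen kiwi} -> MATCHES target
Only LFU produces the target set.

Answer: LFU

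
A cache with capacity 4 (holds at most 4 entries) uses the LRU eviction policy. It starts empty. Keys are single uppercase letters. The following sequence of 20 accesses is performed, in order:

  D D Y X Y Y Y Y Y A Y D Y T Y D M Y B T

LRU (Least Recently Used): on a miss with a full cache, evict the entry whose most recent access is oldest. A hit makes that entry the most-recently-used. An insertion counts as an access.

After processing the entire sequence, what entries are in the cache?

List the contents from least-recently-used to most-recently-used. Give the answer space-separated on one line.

LRU simulation (capacity=4):
  1. access D: MISS. Cache (LRU->MRU): [D]
  2. access D: HIT. Cache (LRU->MRU): [D]
  3. access Y: MISS. Cache (LRU->MRU): [D Y]
  4. access X: MISS. Cache (LRU->MRU): [D Y X]
  5. access Y: HIT. Cache (LRU->MRU): [D X Y]
  6. access Y: HIT. Cache (LRU->MRU): [D X Y]
  7. access Y: HIT. Cache (LRU->MRU): [D X Y]
  8. access Y: HIT. Cache (LRU->MRU): [D X Y]
  9. access Y: HIT. Cache (LRU->MRU): [D X Y]
  10. access A: MISS. Cache (LRU->MRU): [D X Y A]
  11. access Y: HIT. Cache (LRU->MRU): [D X A Y]
  12. access D: HIT. Cache (LRU->MRU): [X A Y D]
  13. access Y: HIT. Cache (LRU->MRU): [X A D Y]
  14. access T: MISS, evict X. Cache (LRU->MRU): [A D Y T]
  15. access Y: HIT. Cache (LRU->MRU): [A D T Y]
  16. access D: HIT. Cache (LRU->MRU): [A T Y D]
  17. access M: MISS, evict A. Cache (LRU->MRU): [T Y D M]
  18. access Y: HIT. Cache (LRU->MRU): [T D M Y]
  19. access B: MISS, evict T. Cache (LRU->MRU): [D M Y B]
  20. access T: MISS, evict D. Cache (LRU->MRU): [M Y B T]
Total: 12 hits, 8 misses, 4 evictions

Answer: M Y B T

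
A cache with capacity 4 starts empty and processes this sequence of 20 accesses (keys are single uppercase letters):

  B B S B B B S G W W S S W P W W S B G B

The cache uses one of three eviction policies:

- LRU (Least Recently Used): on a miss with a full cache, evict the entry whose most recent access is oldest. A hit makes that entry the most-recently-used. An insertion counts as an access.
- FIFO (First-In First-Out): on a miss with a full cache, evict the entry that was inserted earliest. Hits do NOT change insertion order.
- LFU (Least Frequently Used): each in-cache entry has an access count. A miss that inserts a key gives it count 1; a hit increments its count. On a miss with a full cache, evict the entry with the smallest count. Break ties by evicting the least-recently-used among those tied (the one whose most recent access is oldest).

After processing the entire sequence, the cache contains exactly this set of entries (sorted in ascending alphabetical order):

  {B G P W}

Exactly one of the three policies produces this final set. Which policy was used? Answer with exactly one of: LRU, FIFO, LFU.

Answer: FIFO

Derivation:
Simulating under each policy and comparing final sets:
  LRU: final set = {B G S W} -> differs
  FIFO: final set = {B G P W} -> MATCHES target
  LFU: final set = {B G S W} -> differs
Only FIFO produces the target set.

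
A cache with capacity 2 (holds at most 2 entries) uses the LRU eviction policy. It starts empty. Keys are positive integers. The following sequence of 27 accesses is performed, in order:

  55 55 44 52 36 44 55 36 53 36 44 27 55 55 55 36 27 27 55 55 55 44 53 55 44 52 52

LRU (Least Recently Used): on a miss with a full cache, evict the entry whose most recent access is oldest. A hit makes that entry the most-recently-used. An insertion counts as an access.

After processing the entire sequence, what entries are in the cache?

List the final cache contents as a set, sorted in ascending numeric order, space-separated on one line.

LRU simulation (capacity=2):
  1. access 55: MISS. Cache (LRU->MRU): [55]
  2. access 55: HIT. Cache (LRU->MRU): [55]
  3. access 44: MISS. Cache (LRU->MRU): [55 44]
  4. access 52: MISS, evict 55. Cache (LRU->MRU): [44 52]
  5. access 36: MISS, evict 44. Cache (LRU->MRU): [52 36]
  6. access 44: MISS, evict 52. Cache (LRU->MRU): [36 44]
  7. access 55: MISS, evict 36. Cache (LRU->MRU): [44 55]
  8. access 36: MISS, evict 44. Cache (LRU->MRU): [55 36]
  9. access 53: MISS, evict 55. Cache (LRU->MRU): [36 53]
  10. access 36: HIT. Cache (LRU->MRU): [53 36]
  11. access 44: MISS, evict 53. Cache (LRU->MRU): [36 44]
  12. access 27: MISS, evict 36. Cache (LRU->MRU): [44 27]
  13. access 55: MISS, evict 44. Cache (LRU->MRU): [27 55]
  14. access 55: HIT. Cache (LRU->MRU): [27 55]
  15. access 55: HIT. Cache (LRU->MRU): [27 55]
  16. access 36: MISS, evict 27. Cache (LRU->MRU): [55 36]
  17. access 27: MISS, evict 55. Cache (LRU->MRU): [36 27]
  18. access 27: HIT. Cache (LRU->MRU): [36 27]
  19. access 55: MISS, evict 36. Cache (LRU->MRU): [27 55]
  20. access 55: HIT. Cache (LRU->MRU): [27 55]
  21. access 55: HIT. Cache (LRU->MRU): [27 55]
  22. access 44: MISS, evict 27. Cache (LRU->MRU): [55 44]
  23. access 53: MISS, evict 55. Cache (LRU->MRU): [44 53]
  24. access 55: MISS, evict 44. Cache (LRU->MRU): [53 55]
  25. access 44: MISS, evict 53. Cache (LRU->MRU): [55 44]
  26. access 52: MISS, evict 55. Cache (LRU->MRU): [44 52]
  27. access 52: HIT. Cache (LRU->MRU): [44 52]
Total: 8 hits, 19 misses, 17 evictions

Answer: 44 52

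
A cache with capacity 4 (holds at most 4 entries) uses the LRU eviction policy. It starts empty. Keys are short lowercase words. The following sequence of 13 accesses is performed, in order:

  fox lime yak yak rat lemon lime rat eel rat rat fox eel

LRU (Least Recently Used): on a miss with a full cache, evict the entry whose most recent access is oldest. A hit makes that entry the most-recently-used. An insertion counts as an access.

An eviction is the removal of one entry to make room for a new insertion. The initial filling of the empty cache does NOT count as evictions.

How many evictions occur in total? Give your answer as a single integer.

Answer: 3

Derivation:
LRU simulation (capacity=4):
  1. access fox: MISS. Cache (LRU->MRU): [fox]
  2. access lime: MISS. Cache (LRU->MRU): [fox lime]
  3. access yak: MISS. Cache (LRU->MRU): [fox lime yak]
  4. access yak: HIT. Cache (LRU->MRU): [fox lime yak]
  5. access rat: MISS. Cache (LRU->MRU): [fox lime yak rat]
  6. access lemon: MISS, evict fox. Cache (LRU->MRU): [lime yak rat lemon]
  7. access lime: HIT. Cache (LRU->MRU): [yak rat lemon lime]
  8. access rat: HIT. Cache (LRU->MRU): [yak lemon lime rat]
  9. access eel: MISS, evict yak. Cache (LRU->MRU): [lemon lime rat eel]
  10. access rat: HIT. Cache (LRU->MRU): [lemon lime eel rat]
  11. access rat: HIT. Cache (LRU->MRU): [lemon lime eel rat]
  12. access fox: MISS, evict lemon. Cache (LRU->MRU): [lime eel rat fox]
  13. access eel: HIT. Cache (LRU->MRU): [lime rat fox eel]
Total: 6 hits, 7 misses, 3 evictions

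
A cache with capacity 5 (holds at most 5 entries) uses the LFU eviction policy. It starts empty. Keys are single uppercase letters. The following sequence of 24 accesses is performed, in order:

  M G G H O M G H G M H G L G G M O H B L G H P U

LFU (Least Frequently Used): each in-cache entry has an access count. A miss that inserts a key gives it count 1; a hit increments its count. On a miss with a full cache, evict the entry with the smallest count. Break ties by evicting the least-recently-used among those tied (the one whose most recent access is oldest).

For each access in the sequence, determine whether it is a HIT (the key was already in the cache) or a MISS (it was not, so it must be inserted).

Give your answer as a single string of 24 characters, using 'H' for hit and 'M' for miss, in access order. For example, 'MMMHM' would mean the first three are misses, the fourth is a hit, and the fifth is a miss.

Answer: MMHMMHHHHHHHMHHHHHMMHHMM

Derivation:
LFU simulation (capacity=5):
  1. access M: MISS. Cache: [M(c=1)]
  2. access G: MISS. Cache: [M(c=1) G(c=1)]
  3. access G: HIT, count now 2. Cache: [M(c=1) G(c=2)]
  4. access H: MISS. Cache: [M(c=1) H(c=1) G(c=2)]
  5. access O: MISS. Cache: [M(c=1) H(c=1) O(c=1) G(c=2)]
  6. access M: HIT, count now 2. Cache: [H(c=1) O(c=1) G(c=2) M(c=2)]
  7. access G: HIT, count now 3. Cache: [H(c=1) O(c=1) M(c=2) G(c=3)]
  8. access H: HIT, count now 2. Cache: [O(c=1) M(c=2) H(c=2) G(c=3)]
  9. access G: HIT, count now 4. Cache: [O(c=1) M(c=2) H(c=2) G(c=4)]
  10. access M: HIT, count now 3. Cache: [O(c=1) H(c=2) M(c=3) G(c=4)]
  11. access H: HIT, count now 3. Cache: [O(c=1) M(c=3) H(c=3) G(c=4)]
  12. access G: HIT, count now 5. Cache: [O(c=1) M(c=3) H(c=3) G(c=5)]
  13. access L: MISS. Cache: [O(c=1) L(c=1) M(c=3) H(c=3) G(c=5)]
  14. access G: HIT, count now 6. Cache: [O(c=1) L(c=1) M(c=3) H(c=3) G(c=6)]
  15. access G: HIT, count now 7. Cache: [O(c=1) L(c=1) M(c=3) H(c=3) G(c=7)]
  16. access M: HIT, count now 4. Cache: [O(c=1) L(c=1) H(c=3) M(c=4) G(c=7)]
  17. access O: HIT, count now 2. Cache: [L(c=1) O(c=2) H(c=3) M(c=4) G(c=7)]
  18. access H: HIT, count now 4. Cache: [L(c=1) O(c=2) M(c=4) H(c=4) G(c=7)]
  19. access B: MISS, evict L(c=1). Cache: [B(c=1) O(c=2) M(c=4) H(c=4) G(c=7)]
  20. access L: MISS, evict B(c=1). Cache: [L(c=1) O(c=2) M(c=4) H(c=4) G(c=7)]
  21. access G: HIT, count now 8. Cache: [L(c=1) O(c=2) M(c=4) H(c=4) G(c=8)]
  22. access H: HIT, count now 5. Cache: [L(c=1) O(c=2) M(c=4) H(c=5) G(c=8)]
  23. access P: MISS, evict L(c=1). Cache: [P(c=1) O(c=2) M(c=4) H(c=5) G(c=8)]
  24. access U: MISS, evict P(c=1). Cache: [U(c=1) O(c=2) M(c=4) H(c=5) G(c=8)]
Total: 15 hits, 9 misses, 4 evictions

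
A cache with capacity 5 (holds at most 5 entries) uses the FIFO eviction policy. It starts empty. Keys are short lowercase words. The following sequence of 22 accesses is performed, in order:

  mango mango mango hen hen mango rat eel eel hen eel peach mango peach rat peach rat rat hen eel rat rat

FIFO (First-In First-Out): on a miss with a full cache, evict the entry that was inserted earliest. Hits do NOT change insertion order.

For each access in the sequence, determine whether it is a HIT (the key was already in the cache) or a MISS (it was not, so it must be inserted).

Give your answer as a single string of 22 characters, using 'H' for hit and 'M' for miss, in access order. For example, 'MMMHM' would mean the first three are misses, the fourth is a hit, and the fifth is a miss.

FIFO simulation (capacity=5):
  1. access mango: MISS. Cache (old->new): [mango]
  2. access mango: HIT. Cache (old->new): [mango]
  3. access mango: HIT. Cache (old->new): [mango]
  4. access hen: MISS. Cache (old->new): [mango hen]
  5. access hen: HIT. Cache (old->new): [mango hen]
  6. access mango: HIT. Cache (old->new): [mango hen]
  7. access rat: MISS. Cache (old->new): [mango hen rat]
  8. access eel: MISS. Cache (old->new): [mango hen rat eel]
  9. access eel: HIT. Cache (old->new): [mango hen rat eel]
  10. access hen: HIT. Cache (old->new): [mango hen rat eel]
  11. access eel: HIT. Cache (old->new): [mango hen rat eel]
  12. access peach: MISS. Cache (old->new): [mango hen rat eel peach]
  13. access mango: HIT. Cache (old->new): [mango hen rat eel peach]
  14. access peach: HIT. Cache (old->new): [mango hen rat eel peach]
  15. access rat: HIT. Cache (old->new): [mango hen rat eel peach]
  16. access peach: HIT. Cache (old->new): [mango hen rat eel peach]
  17. access rat: HIT. Cache (old->new): [mango hen rat eel peach]
  18. access rat: HIT. Cache (old->new): [mango hen rat eel peach]
  19. access hen: HIT. Cache (old->new): [mango hen rat eel peach]
  20. access eel: HIT. Cache (old->new): [mango hen rat eel peach]
  21. access rat: HIT. Cache (old->new): [mango hen rat eel peach]
  22. access rat: HIT. Cache (old->new): [mango hen rat eel peach]
Total: 17 hits, 5 misses, 0 evictions

Answer: MHHMHHMMHHHMHHHHHHHHHH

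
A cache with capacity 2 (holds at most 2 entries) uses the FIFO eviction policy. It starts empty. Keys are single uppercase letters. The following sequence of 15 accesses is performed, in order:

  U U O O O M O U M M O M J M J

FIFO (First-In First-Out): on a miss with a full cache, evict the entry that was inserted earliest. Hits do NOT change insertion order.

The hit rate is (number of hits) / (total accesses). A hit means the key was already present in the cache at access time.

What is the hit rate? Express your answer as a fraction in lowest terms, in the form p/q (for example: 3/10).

FIFO simulation (capacity=2):
  1. access U: MISS. Cache (old->new): [U]
  2. access U: HIT. Cache (old->new): [U]
  3. access O: MISS. Cache (old->new): [U O]
  4. access O: HIT. Cache (old->new): [U O]
  5. access O: HIT. Cache (old->new): [U O]
  6. access M: MISS, evict U. Cache (old->new): [O M]
  7. access O: HIT. Cache (old->new): [O M]
  8. access U: MISS, evict O. Cache (old->new): [M U]
  9. access M: HIT. Cache (old->new): [M U]
  10. access M: HIT. Cache (old->new): [M U]
  11. access O: MISS, evict M. Cache (old->new): [U O]
  12. access M: MISS, evict U. Cache (old->new): [O M]
  13. access J: MISS, evict O. Cache (old->new): [M J]
  14. access M: HIT. Cache (old->new): [M J]
  15. access J: HIT. Cache (old->new): [M J]
Total: 8 hits, 7 misses, 5 evictions

Hit rate = 8/15

Answer: 8/15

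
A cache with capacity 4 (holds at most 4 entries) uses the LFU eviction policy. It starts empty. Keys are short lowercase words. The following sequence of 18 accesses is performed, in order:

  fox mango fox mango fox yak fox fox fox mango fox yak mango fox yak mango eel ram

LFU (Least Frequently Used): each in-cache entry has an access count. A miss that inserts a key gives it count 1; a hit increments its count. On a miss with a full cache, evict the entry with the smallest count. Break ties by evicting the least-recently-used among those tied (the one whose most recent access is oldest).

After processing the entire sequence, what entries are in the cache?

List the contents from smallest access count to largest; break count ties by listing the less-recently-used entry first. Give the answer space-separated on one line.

Answer: ram yak mango fox

Derivation:
LFU simulation (capacity=4):
  1. access fox: MISS. Cache: [fox(c=1)]
  2. access mango: MISS. Cache: [fox(c=1) mango(c=1)]
  3. access fox: HIT, count now 2. Cache: [mango(c=1) fox(c=2)]
  4. access mango: HIT, count now 2. Cache: [fox(c=2) mango(c=2)]
  5. access fox: HIT, count now 3. Cache: [mango(c=2) fox(c=3)]
  6. access yak: MISS. Cache: [yak(c=1) mango(c=2) fox(c=3)]
  7. access fox: HIT, count now 4. Cache: [yak(c=1) mango(c=2) fox(c=4)]
  8. access fox: HIT, count now 5. Cache: [yak(c=1) mango(c=2) fox(c=5)]
  9. access fox: HIT, count now 6. Cache: [yak(c=1) mango(c=2) fox(c=6)]
  10. access mango: HIT, count now 3. Cache: [yak(c=1) mango(c=3) fox(c=6)]
  11. access fox: HIT, count now 7. Cache: [yak(c=1) mango(c=3) fox(c=7)]
  12. access yak: HIT, count now 2. Cache: [yak(c=2) mango(c=3) fox(c=7)]
  13. access mango: HIT, count now 4. Cache: [yak(c=2) mango(c=4) fox(c=7)]
  14. access fox: HIT, count now 8. Cache: [yak(c=2) mango(c=4) fox(c=8)]
  15. access yak: HIT, count now 3. Cache: [yak(c=3) mango(c=4) fox(c=8)]
  16. access mango: HIT, count now 5. Cache: [yak(c=3) mango(c=5) fox(c=8)]
  17. access eel: MISS. Cache: [eel(c=1) yak(c=3) mango(c=5) fox(c=8)]
  18. access ram: MISS, evict eel(c=1). Cache: [ram(c=1) yak(c=3) mango(c=5) fox(c=8)]
Total: 13 hits, 5 misses, 1 evictions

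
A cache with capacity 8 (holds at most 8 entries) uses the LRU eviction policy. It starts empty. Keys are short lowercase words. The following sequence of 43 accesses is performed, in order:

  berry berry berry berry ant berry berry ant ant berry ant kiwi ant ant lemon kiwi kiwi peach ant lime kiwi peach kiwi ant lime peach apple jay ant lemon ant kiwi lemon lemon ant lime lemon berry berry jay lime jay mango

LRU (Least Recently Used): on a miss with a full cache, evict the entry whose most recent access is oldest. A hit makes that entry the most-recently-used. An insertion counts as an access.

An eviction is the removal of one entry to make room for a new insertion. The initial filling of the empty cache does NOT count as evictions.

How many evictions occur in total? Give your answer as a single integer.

Answer: 1

Derivation:
LRU simulation (capacity=8):
  1. access berry: MISS. Cache (LRU->MRU): [berry]
  2. access berry: HIT. Cache (LRU->MRU): [berry]
  3. access berry: HIT. Cache (LRU->MRU): [berry]
  4. access berry: HIT. Cache (LRU->MRU): [berry]
  5. access ant: MISS. Cache (LRU->MRU): [berry ant]
  6. access berry: HIT. Cache (LRU->MRU): [ant berry]
  7. access berry: HIT. Cache (LRU->MRU): [ant berry]
  8. access ant: HIT. Cache (LRU->MRU): [berry ant]
  9. access ant: HIT. Cache (LRU->MRU): [berry ant]
  10. access berry: HIT. Cache (LRU->MRU): [ant berry]
  11. access ant: HIT. Cache (LRU->MRU): [berry ant]
  12. access kiwi: MISS. Cache (LRU->MRU): [berry ant kiwi]
  13. access ant: HIT. Cache (LRU->MRU): [berry kiwi ant]
  14. access ant: HIT. Cache (LRU->MRU): [berry kiwi ant]
  15. access lemon: MISS. Cache (LRU->MRU): [berry kiwi ant lemon]
  16. access kiwi: HIT. Cache (LRU->MRU): [berry ant lemon kiwi]
  17. access kiwi: HIT. Cache (LRU->MRU): [berry ant lemon kiwi]
  18. access peach: MISS. Cache (LRU->MRU): [berry ant lemon kiwi peach]
  19. access ant: HIT. Cache (LRU->MRU): [berry lemon kiwi peach ant]
  20. access lime: MISS. Cache (LRU->MRU): [berry lemon kiwi peach ant lime]
  21. access kiwi: HIT. Cache (LRU->MRU): [berry lemon peach ant lime kiwi]
  22. access peach: HIT. Cache (LRU->MRU): [berry lemon ant lime kiwi peach]
  23. access kiwi: HIT. Cache (LRU->MRU): [berry lemon ant lime peach kiwi]
  24. access ant: HIT. Cache (LRU->MRU): [berry lemon lime peach kiwi ant]
  25. access lime: HIT. Cache (LRU->MRU): [berry lemon peach kiwi ant lime]
  26. access peach: HIT. Cache (LRU->MRU): [berry lemon kiwi ant lime peach]
  27. access apple: MISS. Cache (LRU->MRU): [berry lemon kiwi ant lime peach apple]
  28. access jay: MISS. Cache (LRU->MRU): [berry lemon kiwi ant lime peach apple jay]
  29. access ant: HIT. Cache (LRU->MRU): [berry lemon kiwi lime peach apple jay ant]
  30. access lemon: HIT. Cache (LRU->MRU): [berry kiwi lime peach apple jay ant lemon]
  31. access ant: HIT. Cache (LRU->MRU): [berry kiwi lime peach apple jay lemon ant]
  32. access kiwi: HIT. Cache (LRU->MRU): [berry lime peach apple jay lemon ant kiwi]
  33. access lemon: HIT. Cache (LRU->MRU): [berry lime peach apple jay ant kiwi lemon]
  34. access lemon: HIT. Cache (LRU->MRU): [berry lime peach apple jay ant kiwi lemon]
  35. access ant: HIT. Cache (LRU->MRU): [berry lime peach apple jay kiwi lemon ant]
  36. access lime: HIT. Cache (LRU->MRU): [berry peach apple jay kiwi lemon ant lime]
  37. access lemon: HIT. Cache (LRU->MRU): [berry peach apple jay kiwi ant lime lemon]
  38. access berry: HIT. Cache (LRU->MRU): [peach apple jay kiwi ant lime lemon berry]
  39. access berry: HIT. Cache (LRU->MRU): [peach apple jay kiwi ant lime lemon berry]
  40. access jay: HIT. Cache (LRU->MRU): [peach apple kiwi ant lime lemon berry jay]
  41. access lime: HIT. Cache (LRU->MRU): [peach apple kiwi ant lemon berry jay lime]
  42. access jay: HIT. Cache (LRU->MRU): [peach apple kiwi ant lemon berry lime jay]
  43. access mango: MISS, evict peach. Cache (LRU->MRU): [apple kiwi ant lemon berry lime jay mango]
Total: 34 hits, 9 misses, 1 evictions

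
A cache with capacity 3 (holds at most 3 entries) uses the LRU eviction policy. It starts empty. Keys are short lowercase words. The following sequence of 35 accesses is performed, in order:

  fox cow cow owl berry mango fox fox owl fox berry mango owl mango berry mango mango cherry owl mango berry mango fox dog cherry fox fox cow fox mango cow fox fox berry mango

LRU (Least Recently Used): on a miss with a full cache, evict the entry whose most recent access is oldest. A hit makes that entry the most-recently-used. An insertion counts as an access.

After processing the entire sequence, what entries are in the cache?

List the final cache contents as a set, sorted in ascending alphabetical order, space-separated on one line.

Answer: berry fox mango

Derivation:
LRU simulation (capacity=3):
  1. access fox: MISS. Cache (LRU->MRU): [fox]
  2. access cow: MISS. Cache (LRU->MRU): [fox cow]
  3. access cow: HIT. Cache (LRU->MRU): [fox cow]
  4. access owl: MISS. Cache (LRU->MRU): [fox cow owl]
  5. access berry: MISS, evict fox. Cache (LRU->MRU): [cow owl berry]
  6. access mango: MISS, evict cow. Cache (LRU->MRU): [owl berry mango]
  7. access fox: MISS, evict owl. Cache (LRU->MRU): [berry mango fox]
  8. access fox: HIT. Cache (LRU->MRU): [berry mango fox]
  9. access owl: MISS, evict berry. Cache (LRU->MRU): [mango fox owl]
  10. access fox: HIT. Cache (LRU->MRU): [mango owl fox]
  11. access berry: MISS, evict mango. Cache (LRU->MRU): [owl fox berry]
  12. access mango: MISS, evict owl. Cache (LRU->MRU): [fox berry mango]
  13. access owl: MISS, evict fox. Cache (LRU->MRU): [berry mango owl]
  14. access mango: HIT. Cache (LRU->MRU): [berry owl mango]
  15. access berry: HIT. Cache (LRU->MRU): [owl mango berry]
  16. access mango: HIT. Cache (LRU->MRU): [owl berry mango]
  17. access mango: HIT. Cache (LRU->MRU): [owl berry mango]
  18. access cherry: MISS, evict owl. Cache (LRU->MRU): [berry mango cherry]
  19. access owl: MISS, evict berry. Cache (LRU->MRU): [mango cherry owl]
  20. access mango: HIT. Cache (LRU->MRU): [cherry owl mango]
  21. access berry: MISS, evict cherry. Cache (LRU->MRU): [owl mango berry]
  22. access mango: HIT. Cache (LRU->MRU): [owl berry mango]
  23. access fox: MISS, evict owl. Cache (LRU->MRU): [berry mango fox]
  24. access dog: MISS, evict berry. Cache (LRU->MRU): [mango fox dog]
  25. access cherry: MISS, evict mango. Cache (LRU->MRU): [fox dog cherry]
  26. access fox: HIT. Cache (LRU->MRU): [dog cherry fox]
  27. access fox: HIT. Cache (LRU->MRU): [dog cherry fox]
  28. access cow: MISS, evict dog. Cache (LRU->MRU): [cherry fox cow]
  29. access fox: HIT. Cache (LRU->MRU): [cherry cow fox]
  30. access mango: MISS, evict cherry. Cache (LRU->MRU): [cow fox mango]
  31. access cow: HIT. Cache (LRU->MRU): [fox mango cow]
  32. access fox: HIT. Cache (LRU->MRU): [mango cow fox]
  33. access fox: HIT. Cache (LRU->MRU): [mango cow fox]
  34. access berry: MISS, evict mango. Cache (LRU->MRU): [cow fox berry]
  35. access mango: MISS, evict cow. Cache (LRU->MRU): [fox berry mango]
Total: 15 hits, 20 misses, 17 evictions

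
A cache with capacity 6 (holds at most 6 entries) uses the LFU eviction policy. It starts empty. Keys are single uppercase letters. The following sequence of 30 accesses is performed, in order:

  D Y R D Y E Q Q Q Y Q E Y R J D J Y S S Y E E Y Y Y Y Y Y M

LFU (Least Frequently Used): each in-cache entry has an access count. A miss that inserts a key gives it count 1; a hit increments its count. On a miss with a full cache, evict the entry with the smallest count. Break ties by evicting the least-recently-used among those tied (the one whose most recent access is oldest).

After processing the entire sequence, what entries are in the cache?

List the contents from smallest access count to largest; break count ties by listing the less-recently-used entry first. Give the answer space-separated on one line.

Answer: M S E D Q Y

Derivation:
LFU simulation (capacity=6):
  1. access D: MISS. Cache: [D(c=1)]
  2. access Y: MISS. Cache: [D(c=1) Y(c=1)]
  3. access R: MISS. Cache: [D(c=1) Y(c=1) R(c=1)]
  4. access D: HIT, count now 2. Cache: [Y(c=1) R(c=1) D(c=2)]
  5. access Y: HIT, count now 2. Cache: [R(c=1) D(c=2) Y(c=2)]
  6. access E: MISS. Cache: [R(c=1) E(c=1) D(c=2) Y(c=2)]
  7. access Q: MISS. Cache: [R(c=1) E(c=1) Q(c=1) D(c=2) Y(c=2)]
  8. access Q: HIT, count now 2. Cache: [R(c=1) E(c=1) D(c=2) Y(c=2) Q(c=2)]
  9. access Q: HIT, count now 3. Cache: [R(c=1) E(c=1) D(c=2) Y(c=2) Q(c=3)]
  10. access Y: HIT, count now 3. Cache: [R(c=1) E(c=1) D(c=2) Q(c=3) Y(c=3)]
  11. access Q: HIT, count now 4. Cache: [R(c=1) E(c=1) D(c=2) Y(c=3) Q(c=4)]
  12. access E: HIT, count now 2. Cache: [R(c=1) D(c=2) E(c=2) Y(c=3) Q(c=4)]
  13. access Y: HIT, count now 4. Cache: [R(c=1) D(c=2) E(c=2) Q(c=4) Y(c=4)]
  14. access R: HIT, count now 2. Cache: [D(c=2) E(c=2) R(c=2) Q(c=4) Y(c=4)]
  15. access J: MISS. Cache: [J(c=1) D(c=2) E(c=2) R(c=2) Q(c=4) Y(c=4)]
  16. access D: HIT, count now 3. Cache: [J(c=1) E(c=2) R(c=2) D(c=3) Q(c=4) Y(c=4)]
  17. access J: HIT, count now 2. Cache: [E(c=2) R(c=2) J(c=2) D(c=3) Q(c=4) Y(c=4)]
  18. access Y: HIT, count now 5. Cache: [E(c=2) R(c=2) J(c=2) D(c=3) Q(c=4) Y(c=5)]
  19. access S: MISS, evict E(c=2). Cache: [S(c=1) R(c=2) J(c=2) D(c=3) Q(c=4) Y(c=5)]
  20. access S: HIT, count now 2. Cache: [R(c=2) J(c=2) S(c=2) D(c=3) Q(c=4) Y(c=5)]
  21. access Y: HIT, count now 6. Cache: [R(c=2) J(c=2) S(c=2) D(c=3) Q(c=4) Y(c=6)]
  22. access E: MISS, evict R(c=2). Cache: [E(c=1) J(c=2) S(c=2) D(c=3) Q(c=4) Y(c=6)]
  23. access E: HIT, count now 2. Cache: [J(c=2) S(c=2) E(c=2) D(c=3) Q(c=4) Y(c=6)]
  24. access Y: HIT, count now 7. Cache: [J(c=2) S(c=2) E(c=2) D(c=3) Q(c=4) Y(c=7)]
  25. access Y: HIT, count now 8. Cache: [J(c=2) S(c=2) E(c=2) D(c=3) Q(c=4) Y(c=8)]
  26. access Y: HIT, count now 9. Cache: [J(c=2) S(c=2) E(c=2) D(c=3) Q(c=4) Y(c=9)]
  27. access Y: HIT, count now 10. Cache: [J(c=2) S(c=2) E(c=2) D(c=3) Q(c=4) Y(c=10)]
  28. access Y: HIT, count now 11. Cache: [J(c=2) S(c=2) E(c=2) D(c=3) Q(c=4) Y(c=11)]
  29. access Y: HIT, count now 12. Cache: [J(c=2) S(c=2) E(c=2) D(c=3) Q(c=4) Y(c=12)]
  30. access M: MISS, evict J(c=2). Cache: [M(c=1) S(c=2) E(c=2) D(c=3) Q(c=4) Y(c=12)]
Total: 21 hits, 9 misses, 3 evictions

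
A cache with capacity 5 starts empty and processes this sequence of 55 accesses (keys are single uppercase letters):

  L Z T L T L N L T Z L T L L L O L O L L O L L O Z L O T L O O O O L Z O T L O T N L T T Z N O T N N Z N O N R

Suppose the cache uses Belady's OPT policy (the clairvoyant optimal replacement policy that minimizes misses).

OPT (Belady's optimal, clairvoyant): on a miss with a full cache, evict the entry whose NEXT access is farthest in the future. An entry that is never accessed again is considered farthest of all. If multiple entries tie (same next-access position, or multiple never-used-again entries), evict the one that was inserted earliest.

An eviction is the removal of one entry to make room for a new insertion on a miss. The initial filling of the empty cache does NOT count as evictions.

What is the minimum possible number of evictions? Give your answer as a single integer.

Answer: 1

Derivation:
OPT (Belady) simulation (capacity=5):
  1. access L: MISS. Cache: [L]
  2. access Z: MISS. Cache: [L Z]
  3. access T: MISS. Cache: [L Z T]
  4. access L: HIT. Next use of L: step 6. Cache: [L Z T]
  5. access T: HIT. Next use of T: step 9. Cache: [L Z T]
  6. access L: HIT. Next use of L: step 8. Cache: [L Z T]
  7. access N: MISS. Cache: [L Z T N]
  8. access L: HIT. Next use of L: step 11. Cache: [L Z T N]
  9. access T: HIT. Next use of T: step 12. Cache: [L Z T N]
  10. access Z: HIT. Next use of Z: step 25. Cache: [L Z T N]
  11. access L: HIT. Next use of L: step 13. Cache: [L Z T N]
  12. access T: HIT. Next use of T: step 28. Cache: [L Z T N]
  13. access L: HIT. Next use of L: step 14. Cache: [L Z T N]
  14. access L: HIT. Next use of L: step 15. Cache: [L Z T N]
  15. access L: HIT. Next use of L: step 17. Cache: [L Z T N]
  16. access O: MISS. Cache: [L Z T N O]
  17. access L: HIT. Next use of L: step 19. Cache: [L Z T N O]
  18. access O: HIT. Next use of O: step 21. Cache: [L Z T N O]
  19. access L: HIT. Next use of L: step 20. Cache: [L Z T N O]
  20. access L: HIT. Next use of L: step 22. Cache: [L Z T N O]
  21. access O: HIT. Next use of O: step 24. Cache: [L Z T N O]
  22. access L: HIT. Next use of L: step 23. Cache: [L Z T N O]
  23. access L: HIT. Next use of L: step 26. Cache: [L Z T N O]
  24. access O: HIT. Next use of O: step 27. Cache: [L Z T N O]
  25. access Z: HIT. Next use of Z: step 35. Cache: [L Z T N O]
  26. access L: HIT. Next use of L: step 29. Cache: [L Z T N O]
  27. access O: HIT. Next use of O: step 30. Cache: [L Z T N O]
  28. access T: HIT. Next use of T: step 37. Cache: [L Z T N O]
  29. access L: HIT. Next use of L: step 34. Cache: [L Z T N O]
  30. access O: HIT. Next use of O: step 31. Cache: [L Z T N O]
  31. access O: HIT. Next use of O: step 32. Cache: [L Z T N O]
  32. access O: HIT. Next use of O: step 33. Cache: [L Z T N O]
  33. access O: HIT. Next use of O: step 36. Cache: [L Z T N O]
  34. access L: HIT. Next use of L: step 38. Cache: [L Z T N O]
  35. access Z: HIT. Next use of Z: step 45. Cache: [L Z T N O]
  36. access O: HIT. Next use of O: step 39. Cache: [L Z T N O]
  37. access T: HIT. Next use of T: step 40. Cache: [L Z T N O]
  38. access L: HIT. Next use of L: step 42. Cache: [L Z T N O]
  39. access O: HIT. Next use of O: step 47. Cache: [L Z T N O]
  40. access T: HIT. Next use of T: step 43. Cache: [L Z T N O]
  41. access N: HIT. Next use of N: step 46. Cache: [L Z T N O]
  42. access L: HIT. Next use of L: never. Cache: [L Z T N O]
  43. access T: HIT. Next use of T: step 44. Cache: [L Z T N O]
  44. access T: HIT. Next use of T: step 48. Cache: [L Z T N O]
  45. access Z: HIT. Next use of Z: step 51. Cache: [L Z T N O]
  46. access N: HIT. Next use of N: step 49. Cache: [L Z T N O]
  47. access O: HIT. Next use of O: step 53. Cache: [L Z T N O]
  48. access T: HIT. Next use of T: never. Cache: [L Z T N O]
  49. access N: HIT. Next use of N: step 50. Cache: [L Z T N O]
  50. access N: HIT. Next use of N: step 52. Cache: [L Z T N O]
  51. access Z: HIT. Next use of Z: never. Cache: [L Z T N O]
  52. access N: HIT. Next use of N: step 54. Cache: [L Z T N O]
  53. access O: HIT. Next use of O: never. Cache: [L Z T N O]
  54. access N: HIT. Next use of N: never. Cache: [L Z T N O]
  55. access R: MISS, evict L (next use: never). Cache: [Z T N O R]
Total: 49 hits, 6 misses, 1 evictions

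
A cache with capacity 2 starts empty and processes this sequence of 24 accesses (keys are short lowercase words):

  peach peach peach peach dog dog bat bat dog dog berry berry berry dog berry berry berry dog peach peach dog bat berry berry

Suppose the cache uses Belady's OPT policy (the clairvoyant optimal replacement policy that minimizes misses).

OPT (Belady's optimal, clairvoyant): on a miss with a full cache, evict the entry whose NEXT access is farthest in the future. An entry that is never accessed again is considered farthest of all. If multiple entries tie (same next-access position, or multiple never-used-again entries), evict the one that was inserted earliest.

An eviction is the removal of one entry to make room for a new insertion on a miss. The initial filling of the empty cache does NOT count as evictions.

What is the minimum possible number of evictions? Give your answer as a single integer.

Answer: 5

Derivation:
OPT (Belady) simulation (capacity=2):
  1. access peach: MISS. Cache: [peach]
  2. access peach: HIT. Next use of peach: step 3. Cache: [peach]
  3. access peach: HIT. Next use of peach: step 4. Cache: [peach]
  4. access peach: HIT. Next use of peach: step 19. Cache: [peach]
  5. access dog: MISS. Cache: [peach dog]
  6. access dog: HIT. Next use of dog: step 9. Cache: [peach dog]
  7. access bat: MISS, evict peach (next use: step 19). Cache: [dog bat]
  8. access bat: HIT. Next use of bat: step 22. Cache: [dog bat]
  9. access dog: HIT. Next use of dog: step 10. Cache: [dog bat]
  10. access dog: HIT. Next use of dog: step 14. Cache: [dog bat]
  11. access berry: MISS, evict bat (next use: step 22). Cache: [dog berry]
  12. access berry: HIT. Next use of berry: step 13. Cache: [dog berry]
  13. access berry: HIT. Next use of berry: step 15. Cache: [dog berry]
  14. access dog: HIT. Next use of dog: step 18. Cache: [dog berry]
  15. access berry: HIT. Next use of berry: step 16. Cache: [dog berry]
  16. access berry: HIT. Next use of berry: step 17. Cache: [dog berry]
  17. access berry: HIT. Next use of berry: step 23. Cache: [dog berry]
  18. access dog: HIT. Next use of dog: step 21. Cache: [dog berry]
  19. access peach: MISS, evict berry (next use: step 23). Cache: [dog peach]
  20. access peach: HIT. Next use of peach: never. Cache: [dog peach]
  21. access dog: HIT. Next use of dog: never. Cache: [dog peach]
  22. access bat: MISS, evict dog (next use: never). Cache: [peach bat]
  23. access berry: MISS, evict peach (next use: never). Cache: [bat berry]
  24. access berry: HIT. Next use of berry: never. Cache: [bat berry]
Total: 17 hits, 7 misses, 5 evictions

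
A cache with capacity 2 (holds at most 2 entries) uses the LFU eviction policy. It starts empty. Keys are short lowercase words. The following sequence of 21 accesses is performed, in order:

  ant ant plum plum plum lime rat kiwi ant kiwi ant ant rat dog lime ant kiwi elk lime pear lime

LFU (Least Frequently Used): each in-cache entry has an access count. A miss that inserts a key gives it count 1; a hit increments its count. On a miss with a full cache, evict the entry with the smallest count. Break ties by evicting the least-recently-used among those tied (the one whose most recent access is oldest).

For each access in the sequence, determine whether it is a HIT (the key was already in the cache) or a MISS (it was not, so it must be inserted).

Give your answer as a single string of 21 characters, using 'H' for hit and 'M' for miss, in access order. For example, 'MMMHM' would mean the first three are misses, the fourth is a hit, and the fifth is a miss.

Answer: MHMHHMMMMMMHMMMMMMMMM

Derivation:
LFU simulation (capacity=2):
  1. access ant: MISS. Cache: [ant(c=1)]
  2. access ant: HIT, count now 2. Cache: [ant(c=2)]
  3. access plum: MISS. Cache: [plum(c=1) ant(c=2)]
  4. access plum: HIT, count now 2. Cache: [ant(c=2) plum(c=2)]
  5. access plum: HIT, count now 3. Cache: [ant(c=2) plum(c=3)]
  6. access lime: MISS, evict ant(c=2). Cache: [lime(c=1) plum(c=3)]
  7. access rat: MISS, evict lime(c=1). Cache: [rat(c=1) plum(c=3)]
  8. access kiwi: MISS, evict rat(c=1). Cache: [kiwi(c=1) plum(c=3)]
  9. access ant: MISS, evict kiwi(c=1). Cache: [ant(c=1) plum(c=3)]
  10. access kiwi: MISS, evict ant(c=1). Cache: [kiwi(c=1) plum(c=3)]
  11. access ant: MISS, evict kiwi(c=1). Cache: [ant(c=1) plum(c=3)]
  12. access ant: HIT, count now 2. Cache: [ant(c=2) plum(c=3)]
  13. access rat: MISS, evict ant(c=2). Cache: [rat(c=1) plum(c=3)]
  14. access dog: MISS, evict rat(c=1). Cache: [dog(c=1) plum(c=3)]
  15. access lime: MISS, evict dog(c=1). Cache: [lime(c=1) plum(c=3)]
  16. access ant: MISS, evict lime(c=1). Cache: [ant(c=1) plum(c=3)]
  17. access kiwi: MISS, evict ant(c=1). Cache: [kiwi(c=1) plum(c=3)]
  18. access elk: MISS, evict kiwi(c=1). Cache: [elk(c=1) plum(c=3)]
  19. access lime: MISS, evict elk(c=1). Cache: [lime(c=1) plum(c=3)]
  20. access pear: MISS, evict lime(c=1). Cache: [pear(c=1) plum(c=3)]
  21. access lime: MISS, evict pear(c=1). Cache: [lime(c=1) plum(c=3)]
Total: 4 hits, 17 misses, 15 evictions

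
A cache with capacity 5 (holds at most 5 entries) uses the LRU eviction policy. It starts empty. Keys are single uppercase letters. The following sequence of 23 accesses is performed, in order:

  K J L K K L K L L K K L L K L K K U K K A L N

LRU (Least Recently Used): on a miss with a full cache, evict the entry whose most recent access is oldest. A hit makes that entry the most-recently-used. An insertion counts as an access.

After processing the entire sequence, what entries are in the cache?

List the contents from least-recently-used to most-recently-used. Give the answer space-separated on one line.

Answer: U K A L N

Derivation:
LRU simulation (capacity=5):
  1. access K: MISS. Cache (LRU->MRU): [K]
  2. access J: MISS. Cache (LRU->MRU): [K J]
  3. access L: MISS. Cache (LRU->MRU): [K J L]
  4. access K: HIT. Cache (LRU->MRU): [J L K]
  5. access K: HIT. Cache (LRU->MRU): [J L K]
  6. access L: HIT. Cache (LRU->MRU): [J K L]
  7. access K: HIT. Cache (LRU->MRU): [J L K]
  8. access L: HIT. Cache (LRU->MRU): [J K L]
  9. access L: HIT. Cache (LRU->MRU): [J K L]
  10. access K: HIT. Cache (LRU->MRU): [J L K]
  11. access K: HIT. Cache (LRU->MRU): [J L K]
  12. access L: HIT. Cache (LRU->MRU): [J K L]
  13. access L: HIT. Cache (LRU->MRU): [J K L]
  14. access K: HIT. Cache (LRU->MRU): [J L K]
  15. access L: HIT. Cache (LRU->MRU): [J K L]
  16. access K: HIT. Cache (LRU->MRU): [J L K]
  17. access K: HIT. Cache (LRU->MRU): [J L K]
  18. access U: MISS. Cache (LRU->MRU): [J L K U]
  19. access K: HIT. Cache (LRU->MRU): [J L U K]
  20. access K: HIT. Cache (LRU->MRU): [J L U K]
  21. access A: MISS. Cache (LRU->MRU): [J L U K A]
  22. access L: HIT. Cache (LRU->MRU): [J U K A L]
  23. access N: MISS, evict J. Cache (LRU->MRU): [U K A L N]
Total: 17 hits, 6 misses, 1 evictions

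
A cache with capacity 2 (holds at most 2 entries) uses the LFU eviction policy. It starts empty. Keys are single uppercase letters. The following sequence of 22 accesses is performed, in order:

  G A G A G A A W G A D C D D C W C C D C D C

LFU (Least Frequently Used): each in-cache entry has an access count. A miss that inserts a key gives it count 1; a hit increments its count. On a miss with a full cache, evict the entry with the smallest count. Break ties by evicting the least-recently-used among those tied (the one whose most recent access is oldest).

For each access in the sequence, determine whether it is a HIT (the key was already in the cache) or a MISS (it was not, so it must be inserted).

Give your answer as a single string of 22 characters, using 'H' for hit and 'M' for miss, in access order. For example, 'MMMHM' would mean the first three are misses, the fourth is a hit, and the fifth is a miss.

Answer: MMHHHHHMMHMMMHMMMHMMMM

Derivation:
LFU simulation (capacity=2):
  1. access G: MISS. Cache: [G(c=1)]
  2. access A: MISS. Cache: [G(c=1) A(c=1)]
  3. access G: HIT, count now 2. Cache: [A(c=1) G(c=2)]
  4. access A: HIT, count now 2. Cache: [G(c=2) A(c=2)]
  5. access G: HIT, count now 3. Cache: [A(c=2) G(c=3)]
  6. access A: HIT, count now 3. Cache: [G(c=3) A(c=3)]
  7. access A: HIT, count now 4. Cache: [G(c=3) A(c=4)]
  8. access W: MISS, evict G(c=3). Cache: [W(c=1) A(c=4)]
  9. access G: MISS, evict W(c=1). Cache: [G(c=1) A(c=4)]
  10. access A: HIT, count now 5. Cache: [G(c=1) A(c=5)]
  11. access D: MISS, evict G(c=1). Cache: [D(c=1) A(c=5)]
  12. access C: MISS, evict D(c=1). Cache: [C(c=1) A(c=5)]
  13. access D: MISS, evict C(c=1). Cache: [D(c=1) A(c=5)]
  14. access D: HIT, count now 2. Cache: [D(c=2) A(c=5)]
  15. access C: MISS, evict D(c=2). Cache: [C(c=1) A(c=5)]
  16. access W: MISS, evict C(c=1). Cache: [W(c=1) A(c=5)]
  17. access C: MISS, evict W(c=1). Cache: [C(c=1) A(c=5)]
  18. access C: HIT, count now 2. Cache: [C(c=2) A(c=5)]
  19. access D: MISS, evict C(c=2). Cache: [D(c=1) A(c=5)]
  20. access C: MISS, evict D(c=1). Cache: [C(c=1) A(c=5)]
  21. access D: MISS, evict C(c=1). Cache: [D(c=1) A(c=5)]
  22. access C: MISS, evict D(c=1). Cache: [C(c=1) A(c=5)]
Total: 8 hits, 14 misses, 12 evictions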